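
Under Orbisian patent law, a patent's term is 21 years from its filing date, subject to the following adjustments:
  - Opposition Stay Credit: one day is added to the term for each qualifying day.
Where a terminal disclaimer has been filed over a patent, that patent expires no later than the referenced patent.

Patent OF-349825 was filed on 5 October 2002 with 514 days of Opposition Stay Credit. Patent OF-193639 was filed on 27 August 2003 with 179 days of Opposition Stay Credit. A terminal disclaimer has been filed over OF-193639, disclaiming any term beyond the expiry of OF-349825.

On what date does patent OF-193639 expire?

2025-02-22

Natural term of OF-193639:
  Base: filing + 21 years → 27 August 2024.
  Opposition Stay Credit: +179 days → 22 February 2025.
Expiry of referenced patent OF-349825:
  Base: filing + 21 years → 5 October 2023.
  Opposition Stay Credit: +514 days → 2 March 2025.
Terminal disclaimer: OF-193639 expires on the earlier of 22 February 2025 and 2 March 2025.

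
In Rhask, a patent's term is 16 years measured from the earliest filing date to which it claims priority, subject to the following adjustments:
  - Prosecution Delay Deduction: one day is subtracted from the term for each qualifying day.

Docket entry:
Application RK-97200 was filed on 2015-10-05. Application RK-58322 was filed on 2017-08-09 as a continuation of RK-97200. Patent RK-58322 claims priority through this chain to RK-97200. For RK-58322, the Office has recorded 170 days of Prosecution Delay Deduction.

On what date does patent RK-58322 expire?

April 18, 2031

Earliest priority filing: 5 October 2015.
Base term: 5 October 2015 + 16 years → 5 October 2031.
Prosecution Delay Deduction: −170 days → 18 April 2031.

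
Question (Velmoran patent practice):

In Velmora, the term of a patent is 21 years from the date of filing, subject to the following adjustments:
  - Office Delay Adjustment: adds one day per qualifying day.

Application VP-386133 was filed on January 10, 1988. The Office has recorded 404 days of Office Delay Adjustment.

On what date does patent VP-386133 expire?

February 18, 2010

Base term: filing date + 21 years → 10 January 2009.
Office Delay Adjustment: +404 days → 18 February 2010.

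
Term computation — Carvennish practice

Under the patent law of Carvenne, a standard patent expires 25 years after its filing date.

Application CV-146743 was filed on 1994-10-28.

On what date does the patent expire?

October 28, 2019

Filing date + 25 years → 28 October 2019.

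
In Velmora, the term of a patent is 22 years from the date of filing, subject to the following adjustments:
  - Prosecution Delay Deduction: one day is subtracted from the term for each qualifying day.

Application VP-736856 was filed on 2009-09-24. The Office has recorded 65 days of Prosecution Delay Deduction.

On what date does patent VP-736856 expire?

Base term: filing date + 22 years → 24 September 2031.
Prosecution Delay Deduction: −65 days → 21 July 2031.

2031-07-21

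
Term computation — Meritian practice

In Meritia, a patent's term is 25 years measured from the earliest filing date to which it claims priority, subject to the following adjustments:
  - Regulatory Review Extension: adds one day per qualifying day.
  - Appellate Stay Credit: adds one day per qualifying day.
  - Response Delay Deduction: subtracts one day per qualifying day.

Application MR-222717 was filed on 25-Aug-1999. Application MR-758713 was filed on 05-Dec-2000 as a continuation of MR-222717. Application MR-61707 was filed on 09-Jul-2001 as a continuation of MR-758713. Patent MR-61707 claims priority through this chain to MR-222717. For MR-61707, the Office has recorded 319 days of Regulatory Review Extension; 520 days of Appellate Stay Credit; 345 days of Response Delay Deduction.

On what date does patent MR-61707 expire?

Earliest priority filing: 25 August 1999.
Base term: 25 August 1999 + 25 years → 25 August 2024.
Regulatory Review Extension: +319 days → 10 July 2025.
Appellate Stay Credit: +520 days → 12 December 2026.
Response Delay Deduction: −345 days → 1 January 2026.

January 1, 2026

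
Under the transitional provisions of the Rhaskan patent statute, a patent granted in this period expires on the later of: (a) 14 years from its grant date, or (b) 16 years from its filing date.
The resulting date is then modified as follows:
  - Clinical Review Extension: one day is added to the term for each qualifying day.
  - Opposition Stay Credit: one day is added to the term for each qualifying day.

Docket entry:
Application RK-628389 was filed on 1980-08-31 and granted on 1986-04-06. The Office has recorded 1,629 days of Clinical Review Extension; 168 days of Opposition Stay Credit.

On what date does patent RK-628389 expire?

March 8, 2005

(a) grant + 14 years → 6 April 2000.
(b) filing + 16 years → 31 August 1996.
Later of the two: 6 April 2000.
Clinical Review Extension: +1629 days → 21 September 2004.
Opposition Stay Credit: +168 days → 8 March 2005.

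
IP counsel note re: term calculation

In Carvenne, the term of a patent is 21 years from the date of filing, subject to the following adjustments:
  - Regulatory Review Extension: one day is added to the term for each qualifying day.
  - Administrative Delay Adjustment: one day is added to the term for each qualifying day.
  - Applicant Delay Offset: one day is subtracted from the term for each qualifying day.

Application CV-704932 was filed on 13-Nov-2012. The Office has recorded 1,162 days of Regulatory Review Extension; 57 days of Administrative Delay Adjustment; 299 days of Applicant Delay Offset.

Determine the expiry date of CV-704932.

May 21, 2036

Base term: filing date + 21 years → 13 November 2033.
Regulatory Review Extension: +1162 days → 18 January 2037.
Administrative Delay Adjustment: +57 days → 16 March 2037.
Applicant Delay Offset: −299 days → 21 May 2036.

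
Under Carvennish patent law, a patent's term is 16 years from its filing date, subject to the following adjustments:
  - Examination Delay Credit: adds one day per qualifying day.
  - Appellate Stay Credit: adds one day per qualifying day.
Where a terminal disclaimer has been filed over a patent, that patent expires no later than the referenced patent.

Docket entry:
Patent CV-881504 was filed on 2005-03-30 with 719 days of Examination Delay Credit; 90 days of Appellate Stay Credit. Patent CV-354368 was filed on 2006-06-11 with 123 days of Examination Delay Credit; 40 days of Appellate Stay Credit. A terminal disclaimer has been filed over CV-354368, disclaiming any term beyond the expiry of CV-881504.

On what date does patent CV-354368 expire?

2022-11-21

Natural term of CV-354368:
  Base: filing + 16 years → 11 June 2022.
  Examination Delay Credit: +123 days → 12 October 2022.
  Appellate Stay Credit: +40 days → 21 November 2022.
Expiry of referenced patent CV-881504:
  Base: filing + 16 years → 30 March 2021.
  Examination Delay Credit: +719 days → 19 March 2023.
  Appellate Stay Credit: +90 days → 17 June 2023.
Terminal disclaimer: CV-354368 expires on the earlier of 21 November 2022 and 17 June 2023.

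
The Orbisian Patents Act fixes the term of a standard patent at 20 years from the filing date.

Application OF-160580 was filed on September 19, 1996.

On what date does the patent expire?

Filing date + 20 years → 19 September 2016.

September 19, 2016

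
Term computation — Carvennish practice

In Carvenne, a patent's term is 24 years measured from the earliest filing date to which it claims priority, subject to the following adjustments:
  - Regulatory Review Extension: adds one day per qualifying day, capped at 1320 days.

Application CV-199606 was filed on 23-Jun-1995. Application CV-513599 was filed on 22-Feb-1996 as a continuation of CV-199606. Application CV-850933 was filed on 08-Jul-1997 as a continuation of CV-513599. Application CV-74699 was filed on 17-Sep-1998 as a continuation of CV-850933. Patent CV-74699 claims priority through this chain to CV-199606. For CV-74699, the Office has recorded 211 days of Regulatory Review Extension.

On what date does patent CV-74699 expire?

Earliest priority filing: 23 June 1995.
Base term: 23 June 1995 + 24 years → 23 June 2019.
Regulatory Review Extension: 211 days (within the 1320-day cap) → +211 days → 20 January 2020.

January 20, 2020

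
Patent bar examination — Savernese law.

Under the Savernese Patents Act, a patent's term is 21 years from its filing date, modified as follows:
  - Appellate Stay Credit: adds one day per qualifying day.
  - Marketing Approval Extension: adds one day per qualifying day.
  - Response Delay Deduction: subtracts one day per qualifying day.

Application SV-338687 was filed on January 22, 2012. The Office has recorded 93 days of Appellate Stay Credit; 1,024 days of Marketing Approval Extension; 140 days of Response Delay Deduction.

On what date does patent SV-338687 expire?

2035-09-26

Base term: filing date + 21 years → 22 January 2033.
Appellate Stay Credit: +93 days → 25 April 2033.
Marketing Approval Extension: +1024 days → 13 February 2036.
Response Delay Deduction: −140 days → 26 September 2035.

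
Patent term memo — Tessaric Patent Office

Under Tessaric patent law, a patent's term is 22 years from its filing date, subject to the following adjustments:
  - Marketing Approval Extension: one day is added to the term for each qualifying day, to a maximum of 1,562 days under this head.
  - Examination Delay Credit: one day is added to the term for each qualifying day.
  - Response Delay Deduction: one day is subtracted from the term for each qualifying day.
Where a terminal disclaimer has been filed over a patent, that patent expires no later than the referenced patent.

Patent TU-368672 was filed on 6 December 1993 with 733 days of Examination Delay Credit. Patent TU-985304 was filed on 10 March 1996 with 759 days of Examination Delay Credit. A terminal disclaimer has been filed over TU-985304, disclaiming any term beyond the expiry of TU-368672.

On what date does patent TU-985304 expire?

December 8, 2017

Natural term of TU-985304:
  Base: filing + 22 years → 10 March 2018.
  Examination Delay Credit: +759 days → 7 April 2020.
Expiry of referenced patent TU-368672:
  Base: filing + 22 years → 6 December 2015.
  Examination Delay Credit: +733 days → 8 December 2017.
Terminal disclaimer: TU-985304 expires on the earlier of 7 April 2020 and 8 December 2017.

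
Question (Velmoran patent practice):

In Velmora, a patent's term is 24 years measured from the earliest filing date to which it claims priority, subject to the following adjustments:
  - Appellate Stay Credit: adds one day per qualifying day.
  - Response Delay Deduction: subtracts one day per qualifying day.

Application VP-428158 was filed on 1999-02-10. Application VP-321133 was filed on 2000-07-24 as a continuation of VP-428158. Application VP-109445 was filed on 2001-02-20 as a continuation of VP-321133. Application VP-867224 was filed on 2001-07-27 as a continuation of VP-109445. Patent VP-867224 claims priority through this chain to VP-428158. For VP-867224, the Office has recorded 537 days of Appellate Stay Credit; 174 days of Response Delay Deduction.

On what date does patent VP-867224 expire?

2024-02-08

Earliest priority filing: 10 February 1999.
Base term: 10 February 1999 + 24 years → 10 February 2023.
Appellate Stay Credit: +537 days → 31 July 2024.
Response Delay Deduction: −174 days → 8 February 2024.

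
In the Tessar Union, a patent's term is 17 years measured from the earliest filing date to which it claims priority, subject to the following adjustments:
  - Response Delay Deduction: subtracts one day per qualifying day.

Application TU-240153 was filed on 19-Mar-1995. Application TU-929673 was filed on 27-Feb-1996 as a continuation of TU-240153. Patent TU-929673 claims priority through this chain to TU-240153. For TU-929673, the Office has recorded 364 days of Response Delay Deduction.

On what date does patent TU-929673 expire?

Earliest priority filing: 19 March 1995.
Base term: 19 March 1995 + 17 years → 19 March 2012.
Response Delay Deduction: −364 days → 21 March 2011.

2011-03-21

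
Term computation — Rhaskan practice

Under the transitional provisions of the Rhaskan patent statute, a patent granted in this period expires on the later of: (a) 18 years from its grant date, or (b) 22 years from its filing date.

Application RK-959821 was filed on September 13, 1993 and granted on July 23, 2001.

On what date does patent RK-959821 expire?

(a) grant + 18 years → 23 July 2019.
(b) filing + 22 years → 13 September 2015.
Later of the two: 23 July 2019.

2019-07-23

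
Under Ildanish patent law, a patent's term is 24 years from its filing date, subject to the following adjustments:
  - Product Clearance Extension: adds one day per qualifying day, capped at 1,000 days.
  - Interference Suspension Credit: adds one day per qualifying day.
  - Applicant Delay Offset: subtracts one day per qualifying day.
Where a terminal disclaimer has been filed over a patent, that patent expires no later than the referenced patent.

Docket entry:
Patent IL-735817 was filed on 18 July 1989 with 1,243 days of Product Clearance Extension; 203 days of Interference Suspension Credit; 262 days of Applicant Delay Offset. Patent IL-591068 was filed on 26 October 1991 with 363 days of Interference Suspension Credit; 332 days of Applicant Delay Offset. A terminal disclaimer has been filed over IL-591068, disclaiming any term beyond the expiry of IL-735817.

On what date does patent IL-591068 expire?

Natural term of IL-591068:
  Base: filing + 24 years → 26 October 2015.
  Interference Suspension Credit: +363 days → 23 October 2016.
  Applicant Delay Offset: −332 days → 26 November 2015.
Expiry of referenced patent IL-735817:
  Base: filing + 24 years → 18 July 2013.
  Product Clearance Extension: 1243 days claimed exceeds the 1000-day cap, so +1000 days → 13 April 2016.
  Interference Suspension Credit: +203 days → 2 November 2016.
  Applicant Delay Offset: −262 days → 14 February 2016.
Terminal disclaimer: IL-591068 expires on the earlier of 26 November 2015 and 14 February 2016.

2015-11-26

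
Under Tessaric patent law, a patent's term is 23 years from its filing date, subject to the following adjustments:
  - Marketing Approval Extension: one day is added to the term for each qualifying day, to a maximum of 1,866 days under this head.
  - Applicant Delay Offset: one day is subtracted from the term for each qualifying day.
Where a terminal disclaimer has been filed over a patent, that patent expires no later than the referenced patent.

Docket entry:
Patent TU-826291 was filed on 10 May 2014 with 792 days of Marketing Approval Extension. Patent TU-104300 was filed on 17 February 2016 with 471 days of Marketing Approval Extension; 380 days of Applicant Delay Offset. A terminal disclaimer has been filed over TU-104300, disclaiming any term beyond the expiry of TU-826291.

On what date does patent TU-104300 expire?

Natural term of TU-104300:
  Base: filing + 23 years → 17 February 2039.
  Marketing Approval Extension: 471 days (within the 1866-day cap) → +471 days → 2 June 2040.
  Applicant Delay Offset: −380 days → 19 May 2039.
Expiry of referenced patent TU-826291:
  Base: filing + 23 years → 10 May 2037.
  Marketing Approval Extension: 792 days (within the 1866-day cap) → +792 days → 11 July 2039.
Terminal disclaimer: TU-104300 expires on the earlier of 19 May 2039 and 11 July 2039.

2039-05-19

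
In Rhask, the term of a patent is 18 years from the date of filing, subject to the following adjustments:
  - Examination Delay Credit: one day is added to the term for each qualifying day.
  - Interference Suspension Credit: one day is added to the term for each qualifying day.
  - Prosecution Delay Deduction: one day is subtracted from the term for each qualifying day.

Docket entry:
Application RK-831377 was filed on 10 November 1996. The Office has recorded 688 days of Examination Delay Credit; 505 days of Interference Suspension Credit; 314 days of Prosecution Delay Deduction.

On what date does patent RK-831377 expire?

April 7, 2017

Base term: filing date + 18 years → 10 November 2014.
Examination Delay Credit: +688 days → 28 September 2016.
Interference Suspension Credit: +505 days → 15 February 2018.
Prosecution Delay Deduction: −314 days → 7 April 2017.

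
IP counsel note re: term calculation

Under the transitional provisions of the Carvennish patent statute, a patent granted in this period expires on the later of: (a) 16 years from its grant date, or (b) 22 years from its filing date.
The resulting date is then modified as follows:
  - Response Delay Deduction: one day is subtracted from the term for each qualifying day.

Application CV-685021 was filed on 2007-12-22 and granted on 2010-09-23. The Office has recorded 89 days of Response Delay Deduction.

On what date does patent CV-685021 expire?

2029-09-24

(a) grant + 16 years → 23 September 2026.
(b) filing + 22 years → 22 December 2029.
Later of the two: 22 December 2029.
Response Delay Deduction: −89 days → 24 September 2029.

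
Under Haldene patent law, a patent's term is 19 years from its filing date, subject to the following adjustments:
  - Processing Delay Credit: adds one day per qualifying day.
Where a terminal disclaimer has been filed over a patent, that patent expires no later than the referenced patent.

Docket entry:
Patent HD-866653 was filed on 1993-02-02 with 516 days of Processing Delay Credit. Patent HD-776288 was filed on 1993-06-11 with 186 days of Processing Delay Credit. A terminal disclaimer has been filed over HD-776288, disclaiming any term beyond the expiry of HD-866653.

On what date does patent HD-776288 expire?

December 14, 2012

Natural term of HD-776288:
  Base: filing + 19 years → 11 June 2012.
  Processing Delay Credit: +186 days → 14 December 2012.
Expiry of referenced patent HD-866653:
  Base: filing + 19 years → 2 February 2012.
  Processing Delay Credit: +516 days → 2 July 2013.
Terminal disclaimer: HD-776288 expires on the earlier of 14 December 2012 and 2 July 2013.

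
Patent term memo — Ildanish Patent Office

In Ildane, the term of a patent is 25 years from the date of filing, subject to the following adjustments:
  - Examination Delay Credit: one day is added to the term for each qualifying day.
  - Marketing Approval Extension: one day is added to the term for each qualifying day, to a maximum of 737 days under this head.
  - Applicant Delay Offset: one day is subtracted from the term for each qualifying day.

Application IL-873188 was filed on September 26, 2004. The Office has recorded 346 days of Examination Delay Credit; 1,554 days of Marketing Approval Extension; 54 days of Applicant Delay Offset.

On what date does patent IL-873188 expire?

2032-07-21

Base term: filing date + 25 years → 26 September 2029.
Examination Delay Credit: +346 days → 7 September 2030.
Marketing Approval Extension: 1554 days claimed exceeds the 737-day cap, so +737 days → 13 September 2032.
Applicant Delay Offset: −54 days → 21 July 2032.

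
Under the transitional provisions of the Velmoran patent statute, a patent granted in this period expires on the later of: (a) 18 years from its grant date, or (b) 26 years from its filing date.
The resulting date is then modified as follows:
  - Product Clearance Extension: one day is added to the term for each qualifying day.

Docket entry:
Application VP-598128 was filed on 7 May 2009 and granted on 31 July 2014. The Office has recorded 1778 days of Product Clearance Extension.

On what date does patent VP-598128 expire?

(a) grant + 18 years → 31 July 2032.
(b) filing + 26 years → 7 May 2035.
Later of the two: 7 May 2035.
Product Clearance Extension: +1778 days → 19 March 2040.

March 19, 2040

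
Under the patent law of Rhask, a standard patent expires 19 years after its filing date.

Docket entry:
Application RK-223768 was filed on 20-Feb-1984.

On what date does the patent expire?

Filing date + 19 years → 20 February 2003.

2003-02-20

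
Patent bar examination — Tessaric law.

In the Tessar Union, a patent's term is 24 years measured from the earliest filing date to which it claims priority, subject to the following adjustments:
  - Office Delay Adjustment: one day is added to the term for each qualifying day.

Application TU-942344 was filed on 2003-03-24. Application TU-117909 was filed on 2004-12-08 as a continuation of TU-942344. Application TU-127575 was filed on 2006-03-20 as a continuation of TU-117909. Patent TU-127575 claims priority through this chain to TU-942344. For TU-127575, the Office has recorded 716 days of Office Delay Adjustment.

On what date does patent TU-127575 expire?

March 9, 2029

Earliest priority filing: 24 March 2003.
Base term: 24 March 2003 + 24 years → 24 March 2027.
Office Delay Adjustment: +716 days → 9 March 2029.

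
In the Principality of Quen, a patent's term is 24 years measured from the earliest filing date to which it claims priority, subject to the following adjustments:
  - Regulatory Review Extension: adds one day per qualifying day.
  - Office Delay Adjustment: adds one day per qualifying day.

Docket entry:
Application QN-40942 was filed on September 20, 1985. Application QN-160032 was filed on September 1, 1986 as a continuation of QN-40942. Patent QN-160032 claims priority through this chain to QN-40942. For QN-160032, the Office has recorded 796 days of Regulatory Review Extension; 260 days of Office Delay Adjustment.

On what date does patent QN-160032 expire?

Earliest priority filing: 20 September 1985.
Base term: 20 September 1985 + 24 years → 20 September 2009.
Regulatory Review Extension: +796 days → 25 November 2011.
Office Delay Adjustment: +260 days → 11 August 2012.

August 11, 2012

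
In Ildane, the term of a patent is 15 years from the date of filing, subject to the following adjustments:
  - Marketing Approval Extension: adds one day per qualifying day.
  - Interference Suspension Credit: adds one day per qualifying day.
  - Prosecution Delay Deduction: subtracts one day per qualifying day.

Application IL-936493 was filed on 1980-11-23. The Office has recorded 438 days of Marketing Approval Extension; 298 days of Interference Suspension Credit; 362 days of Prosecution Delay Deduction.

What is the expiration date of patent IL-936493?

December 1, 1996

Base term: filing date + 15 years → 23 November 1995.
Marketing Approval Extension: +438 days → 3 February 1997.
Interference Suspension Credit: +298 days → 28 November 1997.
Prosecution Delay Deduction: −362 days → 1 December 1996.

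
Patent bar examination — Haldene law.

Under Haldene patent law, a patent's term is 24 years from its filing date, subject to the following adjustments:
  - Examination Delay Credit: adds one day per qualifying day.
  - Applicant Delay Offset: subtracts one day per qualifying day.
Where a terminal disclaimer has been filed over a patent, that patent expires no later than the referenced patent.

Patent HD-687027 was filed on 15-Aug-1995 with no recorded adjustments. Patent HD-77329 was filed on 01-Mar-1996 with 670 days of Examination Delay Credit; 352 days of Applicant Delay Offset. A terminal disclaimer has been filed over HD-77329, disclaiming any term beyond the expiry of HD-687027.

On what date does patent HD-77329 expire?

August 15, 2019

Natural term of HD-77329:
  Base: filing + 24 years → 1 March 2020.
  Examination Delay Credit: +670 days → 31 December 2021.
  Applicant Delay Offset: −352 days → 13 January 2021.
Expiry of referenced patent HD-687027:
  Base: filing + 24 years → 15 August 2019.
Terminal disclaimer: HD-77329 expires on the earlier of 13 January 2021 and 15 August 2019.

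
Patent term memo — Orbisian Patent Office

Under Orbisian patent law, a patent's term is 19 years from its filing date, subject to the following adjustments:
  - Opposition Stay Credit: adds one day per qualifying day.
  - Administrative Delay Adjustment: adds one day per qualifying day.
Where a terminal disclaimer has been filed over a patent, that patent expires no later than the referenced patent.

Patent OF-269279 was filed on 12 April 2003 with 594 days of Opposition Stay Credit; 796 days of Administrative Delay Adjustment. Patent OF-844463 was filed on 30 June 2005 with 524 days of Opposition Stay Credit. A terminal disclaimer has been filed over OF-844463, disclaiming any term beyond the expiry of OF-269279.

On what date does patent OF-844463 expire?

December 6, 2025

Natural term of OF-844463:
  Base: filing + 19 years → 30 June 2024.
  Opposition Stay Credit: +524 days → 6 December 2025.
Expiry of referenced patent OF-269279:
  Base: filing + 19 years → 12 April 2022.
  Opposition Stay Credit: +594 days → 27 November 2023.
  Administrative Delay Adjustment: +796 days → 31 January 2026.
Terminal disclaimer: OF-844463 expires on the earlier of 6 December 2025 and 31 January 2026.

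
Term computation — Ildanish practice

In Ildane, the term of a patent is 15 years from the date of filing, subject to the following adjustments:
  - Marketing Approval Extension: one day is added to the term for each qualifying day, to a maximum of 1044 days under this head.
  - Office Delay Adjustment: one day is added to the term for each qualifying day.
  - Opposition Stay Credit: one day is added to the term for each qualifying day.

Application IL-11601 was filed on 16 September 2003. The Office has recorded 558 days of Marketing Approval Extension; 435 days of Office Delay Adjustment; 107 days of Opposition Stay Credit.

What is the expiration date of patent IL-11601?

Base term: filing date + 15 years → 16 September 2018.
Marketing Approval Extension: 558 days (within the 1044-day cap) → +558 days → 27 March 2020.
Office Delay Adjustment: +435 days → 5 June 2021.
Opposition Stay Credit: +107 days → 20 September 2021.

2021-09-20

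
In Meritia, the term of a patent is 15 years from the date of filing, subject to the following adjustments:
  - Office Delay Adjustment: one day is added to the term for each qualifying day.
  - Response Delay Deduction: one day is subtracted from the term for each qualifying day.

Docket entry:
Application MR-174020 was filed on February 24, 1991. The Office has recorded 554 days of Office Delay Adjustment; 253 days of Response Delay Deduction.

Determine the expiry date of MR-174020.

Base term: filing date + 15 years → 24 February 2006.
Office Delay Adjustment: +554 days → 1 September 2007.
Response Delay Deduction: −253 days → 22 December 2006.

2006-12-22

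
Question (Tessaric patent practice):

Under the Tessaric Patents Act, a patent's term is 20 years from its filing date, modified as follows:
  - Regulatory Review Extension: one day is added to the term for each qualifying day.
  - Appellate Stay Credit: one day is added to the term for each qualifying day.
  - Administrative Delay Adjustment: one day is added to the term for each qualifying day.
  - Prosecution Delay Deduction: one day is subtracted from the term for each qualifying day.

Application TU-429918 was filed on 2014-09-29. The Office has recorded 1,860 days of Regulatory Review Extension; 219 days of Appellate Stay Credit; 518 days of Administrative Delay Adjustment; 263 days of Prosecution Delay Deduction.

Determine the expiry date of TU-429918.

Base term: filing date + 20 years → 29 September 2034.
Regulatory Review Extension: +1860 days → 2 November 2039.
Appellate Stay Credit: +219 days → 8 June 2040.
Administrative Delay Adjustment: +518 days → 8 November 2041.
Prosecution Delay Deduction: −263 days → 18 February 2041.

2041-02-18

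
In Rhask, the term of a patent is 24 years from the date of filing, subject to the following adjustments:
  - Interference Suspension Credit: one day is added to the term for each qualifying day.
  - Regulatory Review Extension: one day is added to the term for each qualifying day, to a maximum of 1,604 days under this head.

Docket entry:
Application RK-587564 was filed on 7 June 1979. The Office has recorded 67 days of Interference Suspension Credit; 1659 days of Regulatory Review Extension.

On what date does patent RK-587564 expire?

Base term: filing date + 24 years → 7 June 2003.
Interference Suspension Credit: +67 days → 13 August 2003.
Regulatory Review Extension: 1659 days claimed exceeds the 1604-day cap, so +1604 days → 3 January 2008.

2008-01-03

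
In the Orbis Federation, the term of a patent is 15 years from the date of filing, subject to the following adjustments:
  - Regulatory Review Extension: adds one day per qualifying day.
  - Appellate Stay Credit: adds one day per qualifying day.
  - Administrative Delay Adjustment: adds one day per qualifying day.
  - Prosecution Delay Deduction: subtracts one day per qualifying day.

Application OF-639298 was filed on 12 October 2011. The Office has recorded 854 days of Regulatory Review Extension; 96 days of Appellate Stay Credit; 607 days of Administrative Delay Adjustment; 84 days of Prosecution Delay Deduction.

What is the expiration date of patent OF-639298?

Base term: filing date + 15 years → 12 October 2026.
Regulatory Review Extension: +854 days → 12 February 2029.
Appellate Stay Credit: +96 days → 19 May 2029.
Administrative Delay Adjustment: +607 days → 16 January 2031.
Prosecution Delay Deduction: −84 days → 24 October 2030.

October 24, 2030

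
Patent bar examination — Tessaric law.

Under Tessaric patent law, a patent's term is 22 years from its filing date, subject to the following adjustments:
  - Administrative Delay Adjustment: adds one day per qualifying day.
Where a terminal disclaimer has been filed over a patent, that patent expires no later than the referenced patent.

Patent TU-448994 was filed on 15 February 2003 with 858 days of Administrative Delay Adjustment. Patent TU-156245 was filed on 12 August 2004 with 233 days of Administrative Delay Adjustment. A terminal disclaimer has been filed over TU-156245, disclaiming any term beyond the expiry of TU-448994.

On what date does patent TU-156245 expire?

Natural term of TU-156245:
  Base: filing + 22 years → 12 August 2026.
  Administrative Delay Adjustment: +233 days → 2 April 2027.
Expiry of referenced patent TU-448994:
  Base: filing + 22 years → 15 February 2025.
  Administrative Delay Adjustment: +858 days → 23 June 2027.
Terminal disclaimer: TU-156245 expires on the earlier of 2 April 2027 and 23 June 2027.

April 2, 2027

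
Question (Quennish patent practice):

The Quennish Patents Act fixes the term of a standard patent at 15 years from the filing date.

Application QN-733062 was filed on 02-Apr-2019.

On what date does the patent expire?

Filing date + 15 years → 2 April 2034.

April 2, 2034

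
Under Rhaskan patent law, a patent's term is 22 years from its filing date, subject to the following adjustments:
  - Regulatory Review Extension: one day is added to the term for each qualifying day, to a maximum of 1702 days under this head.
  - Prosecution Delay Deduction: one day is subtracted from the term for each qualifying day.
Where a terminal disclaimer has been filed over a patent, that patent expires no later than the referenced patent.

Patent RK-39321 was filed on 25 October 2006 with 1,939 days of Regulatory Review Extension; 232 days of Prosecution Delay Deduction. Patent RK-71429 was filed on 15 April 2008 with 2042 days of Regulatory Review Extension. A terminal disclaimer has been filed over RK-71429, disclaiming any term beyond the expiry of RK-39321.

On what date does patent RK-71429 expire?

Natural term of RK-71429:
  Base: filing + 22 years → 15 April 2030.
  Regulatory Review Extension: 2042 days claimed exceeds the 1702-day cap, so +1702 days → 12 December 2034.
Expiry of referenced patent RK-39321:
  Base: filing + 22 years → 25 October 2028.
  Regulatory Review Extension: 1939 days claimed exceeds the 1702-day cap, so +1702 days → 23 June 2033.
  Prosecution Delay Deduction: −232 days → 3 November 2032.
Terminal disclaimer: RK-71429 expires on the earlier of 12 December 2034 and 3 November 2032.

2032-11-03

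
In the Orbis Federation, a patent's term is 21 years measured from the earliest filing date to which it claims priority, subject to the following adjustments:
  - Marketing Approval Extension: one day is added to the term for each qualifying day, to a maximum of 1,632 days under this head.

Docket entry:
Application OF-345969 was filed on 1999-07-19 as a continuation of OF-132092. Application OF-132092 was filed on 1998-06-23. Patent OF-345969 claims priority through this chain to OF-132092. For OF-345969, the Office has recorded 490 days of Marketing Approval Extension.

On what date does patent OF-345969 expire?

Earliest priority filing: 23 June 1998.
Base term: 23 June 1998 + 21 years → 23 June 2019.
Marketing Approval Extension: 490 days (within the 1632-day cap) → +490 days → 25 October 2020.

October 25, 2020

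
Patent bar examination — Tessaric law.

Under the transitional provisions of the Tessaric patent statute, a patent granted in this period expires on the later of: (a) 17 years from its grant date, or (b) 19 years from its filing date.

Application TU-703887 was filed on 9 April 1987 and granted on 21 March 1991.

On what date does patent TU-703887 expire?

March 21, 2008

(a) grant + 17 years → 21 March 2008.
(b) filing + 19 years → 9 April 2006.
Later of the two: 21 March 2008.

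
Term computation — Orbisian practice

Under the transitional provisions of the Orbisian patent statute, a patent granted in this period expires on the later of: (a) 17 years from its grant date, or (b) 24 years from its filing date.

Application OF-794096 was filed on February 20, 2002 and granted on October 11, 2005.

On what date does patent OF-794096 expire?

(a) grant + 17 years → 11 October 2022.
(b) filing + 24 years → 20 February 2026.
Later of the two: 20 February 2026.

2026-02-20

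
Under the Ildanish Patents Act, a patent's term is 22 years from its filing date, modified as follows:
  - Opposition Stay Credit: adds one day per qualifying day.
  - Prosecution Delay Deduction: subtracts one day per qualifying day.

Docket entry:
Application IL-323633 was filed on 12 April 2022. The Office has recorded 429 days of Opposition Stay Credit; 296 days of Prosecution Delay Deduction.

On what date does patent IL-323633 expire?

2044-08-23

Base term: filing date + 22 years → 12 April 2044.
Opposition Stay Credit: +429 days → 15 June 2045.
Prosecution Delay Deduction: −296 days → 23 August 2044.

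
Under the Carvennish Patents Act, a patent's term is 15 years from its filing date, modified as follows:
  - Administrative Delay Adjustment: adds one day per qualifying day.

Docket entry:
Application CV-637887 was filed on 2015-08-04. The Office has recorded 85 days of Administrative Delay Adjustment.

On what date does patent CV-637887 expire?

2030-10-28

Base term: filing date + 15 years → 4 August 2030.
Administrative Delay Adjustment: +85 days → 28 October 2030.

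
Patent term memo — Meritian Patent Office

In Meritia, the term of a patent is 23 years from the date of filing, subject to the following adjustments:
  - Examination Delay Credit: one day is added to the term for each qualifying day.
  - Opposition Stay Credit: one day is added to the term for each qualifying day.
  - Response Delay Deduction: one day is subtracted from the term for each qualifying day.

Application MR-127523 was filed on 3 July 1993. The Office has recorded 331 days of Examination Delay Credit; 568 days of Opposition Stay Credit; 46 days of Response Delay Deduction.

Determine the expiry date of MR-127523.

Base term: filing date + 23 years → 3 July 2016.
Examination Delay Credit: +331 days → 30 May 2017.
Opposition Stay Credit: +568 days → 19 December 2018.
Response Delay Deduction: −46 days → 3 November 2018.

November 3, 2018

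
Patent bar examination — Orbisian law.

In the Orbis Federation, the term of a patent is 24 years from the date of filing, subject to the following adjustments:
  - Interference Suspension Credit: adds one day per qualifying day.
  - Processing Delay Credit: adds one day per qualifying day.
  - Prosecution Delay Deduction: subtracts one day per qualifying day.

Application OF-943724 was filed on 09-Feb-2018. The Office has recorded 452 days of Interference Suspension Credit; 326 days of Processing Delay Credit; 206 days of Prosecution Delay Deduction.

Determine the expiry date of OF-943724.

Base term: filing date + 24 years → 9 February 2042.
Interference Suspension Credit: +452 days → 7 May 2043.
Processing Delay Credit: +326 days → 28 March 2044.
Prosecution Delay Deduction: −206 days → 4 September 2043.

September 4, 2043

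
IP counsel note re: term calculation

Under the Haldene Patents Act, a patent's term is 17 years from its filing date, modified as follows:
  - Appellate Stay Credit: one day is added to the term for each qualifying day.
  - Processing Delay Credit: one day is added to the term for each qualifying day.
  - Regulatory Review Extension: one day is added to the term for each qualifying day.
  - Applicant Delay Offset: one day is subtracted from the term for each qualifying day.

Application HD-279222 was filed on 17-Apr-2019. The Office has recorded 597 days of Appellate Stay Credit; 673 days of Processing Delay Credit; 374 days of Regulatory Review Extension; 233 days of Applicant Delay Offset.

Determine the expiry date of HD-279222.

February 27, 2040

Base term: filing date + 17 years → 17 April 2036.
Appellate Stay Credit: +597 days → 5 December 2037.
Processing Delay Credit: +673 days → 9 October 2039.
Regulatory Review Extension: +374 days → 17 October 2040.
Applicant Delay Offset: −233 days → 27 February 2040.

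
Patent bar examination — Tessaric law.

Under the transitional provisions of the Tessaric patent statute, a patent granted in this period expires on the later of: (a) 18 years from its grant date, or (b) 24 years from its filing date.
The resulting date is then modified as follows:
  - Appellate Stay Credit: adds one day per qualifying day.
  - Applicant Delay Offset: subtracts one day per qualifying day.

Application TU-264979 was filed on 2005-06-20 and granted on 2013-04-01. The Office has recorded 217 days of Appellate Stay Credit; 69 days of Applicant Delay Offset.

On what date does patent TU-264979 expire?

(a) grant + 18 years → 1 April 2031.
(b) filing + 24 years → 20 June 2029.
Later of the two: 1 April 2031.
Appellate Stay Credit: +217 days → 4 November 2031.
Applicant Delay Offset: −69 days → 27 August 2031.

2031-08-27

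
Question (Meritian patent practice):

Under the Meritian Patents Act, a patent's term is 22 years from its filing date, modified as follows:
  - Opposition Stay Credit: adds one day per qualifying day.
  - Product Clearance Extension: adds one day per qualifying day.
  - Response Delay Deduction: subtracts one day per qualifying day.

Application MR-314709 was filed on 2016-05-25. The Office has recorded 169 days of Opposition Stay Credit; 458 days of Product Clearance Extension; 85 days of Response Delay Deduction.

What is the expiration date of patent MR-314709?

November 18, 2039

Base term: filing date + 22 years → 25 May 2038.
Opposition Stay Credit: +169 days → 10 November 2038.
Product Clearance Extension: +458 days → 11 February 2040.
Response Delay Deduction: −85 days → 18 November 2039.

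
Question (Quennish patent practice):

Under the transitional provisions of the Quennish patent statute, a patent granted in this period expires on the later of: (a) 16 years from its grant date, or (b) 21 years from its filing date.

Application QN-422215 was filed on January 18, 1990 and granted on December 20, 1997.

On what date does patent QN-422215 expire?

(a) grant + 16 years → 20 December 2013.
(b) filing + 21 years → 18 January 2011.
Later of the two: 20 December 2013.

December 20, 2013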